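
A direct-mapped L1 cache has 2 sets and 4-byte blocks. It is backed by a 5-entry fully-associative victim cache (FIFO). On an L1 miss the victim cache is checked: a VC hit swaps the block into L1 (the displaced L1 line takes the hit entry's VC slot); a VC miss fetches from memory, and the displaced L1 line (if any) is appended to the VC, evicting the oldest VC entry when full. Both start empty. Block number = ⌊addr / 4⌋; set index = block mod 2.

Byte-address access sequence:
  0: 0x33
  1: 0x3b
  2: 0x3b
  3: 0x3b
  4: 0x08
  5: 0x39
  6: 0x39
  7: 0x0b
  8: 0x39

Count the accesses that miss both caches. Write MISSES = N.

0: 0x33 (blk 12, set 0) → MISS  vc=[]
1: 0x3b (blk 14, set 0) → MISS  vc=[12]
2: 0x3b (blk 14, set 0) → L1-HIT  vc=[12]
3: 0x3b (blk 14, set 0) → L1-HIT  vc=[12]
4: 0x8 (blk 2, set 0) → MISS  vc=[12, 14]
5: 0x39 (blk 14, set 0) → VC-HIT  vc=[12, 2]
6: 0x39 (blk 14, set 0) → L1-HIT  vc=[12, 2]
7: 0xb (blk 2, set 0) → VC-HIT  vc=[12, 14]
8: 0x39 (blk 14, set 0) → VC-HIT  vc=[12, 2]

MISSES = 3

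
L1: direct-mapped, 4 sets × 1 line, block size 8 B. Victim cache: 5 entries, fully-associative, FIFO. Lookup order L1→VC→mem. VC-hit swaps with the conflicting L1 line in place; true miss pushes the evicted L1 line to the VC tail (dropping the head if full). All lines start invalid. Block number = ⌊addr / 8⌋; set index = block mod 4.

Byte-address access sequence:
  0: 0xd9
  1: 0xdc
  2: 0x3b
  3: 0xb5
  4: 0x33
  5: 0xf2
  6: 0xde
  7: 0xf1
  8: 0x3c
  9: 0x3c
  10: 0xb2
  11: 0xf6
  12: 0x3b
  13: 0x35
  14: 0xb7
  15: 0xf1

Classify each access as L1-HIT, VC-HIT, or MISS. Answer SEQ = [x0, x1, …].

SEQ = [MISS, L1-HIT, MISS, MISS, MISS, MISS, VC-HIT, L1-HIT, VC-HIT, L1-HIT, VC-HIT, VC-HIT, L1-HIT, VC-HIT, VC-HIT, VC-HIT]

0: 0xd9 (blk 27, set 3) → MISS  vc=[]
1: 0xdc (blk 27, set 3) → L1-HIT  vc=[]
2: 0x3b (blk 7, set 3) → MISS  vc=[27]
3: 0xb5 (blk 22, set 2) → MISS  vc=[27]
4: 0x33 (blk 6, set 2) → MISS  vc=[27, 22]
5: 0xf2 (blk 30, set 2) → MISS  vc=[27, 22, 6]
6: 0xde (blk 27, set 3) → VC-HIT  vc=[7, 22, 6]
7: 0xf1 (blk 30, set 2) → L1-HIT  vc=[7, 22, 6]
8: 0x3c (blk 7, set 3) → VC-HIT  vc=[27, 22, 6]
9: 0x3c (blk 7, set 3) → L1-HIT  vc=[27, 22, 6]
10: 0xb2 (blk 22, set 2) → VC-HIT  vc=[27, 30, 6]
11: 0xf6 (blk 30, set 2) → VC-HIT  vc=[27, 22, 6]
12: 0x3b (blk 7, set 3) → L1-HIT  vc=[27, 22, 6]
13: 0x35 (blk 6, set 2) → VC-HIT  vc=[27, 22, 30]
14: 0xb7 (blk 22, set 2) → VC-HIT  vc=[27, 6, 30]
15: 0xf1 (blk 30, set 2) → VC-HIT  vc=[27, 6, 22]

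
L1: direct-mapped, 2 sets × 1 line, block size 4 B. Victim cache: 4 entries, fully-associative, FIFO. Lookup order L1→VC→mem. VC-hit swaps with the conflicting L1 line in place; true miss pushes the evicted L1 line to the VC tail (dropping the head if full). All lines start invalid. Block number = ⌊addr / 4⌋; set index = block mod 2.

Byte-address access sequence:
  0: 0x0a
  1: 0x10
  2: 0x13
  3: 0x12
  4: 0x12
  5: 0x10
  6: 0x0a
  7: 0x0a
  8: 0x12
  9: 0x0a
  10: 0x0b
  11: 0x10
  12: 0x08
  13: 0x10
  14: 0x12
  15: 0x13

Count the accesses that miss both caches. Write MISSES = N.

#0 0xa→b2/s0 MISS; vc=[]
#1 0x10→b4/s0 MISS; vc=[2]
#2 0x13→b4/s0 L1-HIT; vc=[2]
#3 0x12→b4/s0 L1-HIT; vc=[2]
#4 0x12→b4/s0 L1-HIT; vc=[2]
#5 0x10→b4/s0 L1-HIT; vc=[2]
#6 0xa→b2/s0 VC-HIT; vc=[4]
#7 0xa→b2/s0 L1-HIT; vc=[4]
#8 0x12→b4/s0 VC-HIT; vc=[2]
#9 0xa→b2/s0 VC-HIT; vc=[4]
#10 0xb→b2/s0 L1-HIT; vc=[4]
#11 0x10→b4/s0 VC-HIT; vc=[2]
#12 0x8→b2/s0 VC-HIT; vc=[4]
#13 0x10→b4/s0 VC-HIT; vc=[2]
#14 0x12→b4/s0 L1-HIT; vc=[2]
#15 0x13→b4/s0 L1-HIT; vc=[2]

MISSES = 2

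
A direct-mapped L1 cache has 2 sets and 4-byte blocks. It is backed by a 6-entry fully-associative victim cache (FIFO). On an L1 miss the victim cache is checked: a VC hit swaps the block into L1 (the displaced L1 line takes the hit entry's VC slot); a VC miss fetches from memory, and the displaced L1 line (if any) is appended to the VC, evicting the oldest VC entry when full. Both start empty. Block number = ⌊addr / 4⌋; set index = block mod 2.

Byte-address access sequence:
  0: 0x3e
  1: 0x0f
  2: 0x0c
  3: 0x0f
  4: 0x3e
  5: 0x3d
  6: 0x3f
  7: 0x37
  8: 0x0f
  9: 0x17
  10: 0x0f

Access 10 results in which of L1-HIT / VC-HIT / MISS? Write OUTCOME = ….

OUTCOME = VC-HIT

  [0] addr=0x3e blk=15 s=1: MISS | VC []
  [1] addr=0xf blk=3 s=1: MISS | VC [15]
  [2] addr=0xc blk=3 s=1: L1-HIT | VC [15]
  [3] addr=0xf blk=3 s=1: L1-HIT | VC [15]
  [4] addr=0x3e blk=15 s=1: VC-HIT | VC [3]
  [5] addr=0x3d blk=15 s=1: L1-HIT | VC [3]
  [6] addr=0x3f blk=15 s=1: L1-HIT | VC [3]
  [7] addr=0x37 blk=13 s=1: MISS | VC [3, 15]
  [8] addr=0xf blk=3 s=1: VC-HIT | VC [13, 15]
  [9] addr=0x17 blk=5 s=1: MISS | VC [13, 15, 3]
  [10] addr=0xf blk=3 s=1: VC-HIT | VC [13, 15, 5]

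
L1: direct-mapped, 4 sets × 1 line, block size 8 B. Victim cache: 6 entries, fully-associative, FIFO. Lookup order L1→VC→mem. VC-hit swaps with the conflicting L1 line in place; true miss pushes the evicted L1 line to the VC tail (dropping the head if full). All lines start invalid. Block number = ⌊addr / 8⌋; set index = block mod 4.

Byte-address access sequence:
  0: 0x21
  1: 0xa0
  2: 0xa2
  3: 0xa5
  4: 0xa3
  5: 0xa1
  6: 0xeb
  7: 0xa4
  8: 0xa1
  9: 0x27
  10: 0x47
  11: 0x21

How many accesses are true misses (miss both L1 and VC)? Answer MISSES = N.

0: 0x21 (blk 4, set 0) → MISS  vc=[]
1: 0xa0 (blk 20, set 0) → MISS  vc=[4]
2: 0xa2 (blk 20, set 0) → L1-HIT  vc=[4]
3: 0xa5 (blk 20, set 0) → L1-HIT  vc=[4]
4: 0xa3 (blk 20, set 0) → L1-HIT  vc=[4]
5: 0xa1 (blk 20, set 0) → L1-HIT  vc=[4]
6: 0xeb (blk 29, set 1) → MISS  vc=[4]
7: 0xa4 (blk 20, set 0) → L1-HIT  vc=[4]
8: 0xa1 (blk 20, set 0) → L1-HIT  vc=[4]
9: 0x27 (blk 4, set 0) → VC-HIT  vc=[20]
10: 0x47 (blk 8, set 0) → MISS  vc=[20, 4]
11: 0x21 (blk 4, set 0) → VC-HIT  vc=[20, 8]

MISSES = 4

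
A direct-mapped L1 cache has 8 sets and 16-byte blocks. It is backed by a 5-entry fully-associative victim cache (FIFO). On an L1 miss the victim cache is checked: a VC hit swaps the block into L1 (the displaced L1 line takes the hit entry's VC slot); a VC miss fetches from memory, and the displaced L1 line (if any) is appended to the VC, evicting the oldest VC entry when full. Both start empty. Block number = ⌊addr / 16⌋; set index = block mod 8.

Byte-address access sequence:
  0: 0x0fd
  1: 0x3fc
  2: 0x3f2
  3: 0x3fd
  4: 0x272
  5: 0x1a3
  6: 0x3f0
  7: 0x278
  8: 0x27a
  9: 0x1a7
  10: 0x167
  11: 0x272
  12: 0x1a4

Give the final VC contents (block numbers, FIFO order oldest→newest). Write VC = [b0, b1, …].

VC = [15, 63]

0: 0xfd (blk 15, set 7) → MISS  vc=[]
1: 0x3fc (blk 63, set 7) → MISS  vc=[15]
2: 0x3f2 (blk 63, set 7) → L1-HIT  vc=[15]
3: 0x3fd (blk 63, set 7) → L1-HIT  vc=[15]
4: 0x272 (blk 39, set 7) → MISS  vc=[15, 63]
5: 0x1a3 (blk 26, set 2) → MISS  vc=[15, 63]
6: 0x3f0 (blk 63, set 7) → VC-HIT  vc=[15, 39]
7: 0x278 (blk 39, set 7) → VC-HIT  vc=[15, 63]
8: 0x27a (blk 39, set 7) → L1-HIT  vc=[15, 63]
9: 0x1a7 (blk 26, set 2) → L1-HIT  vc=[15, 63]
10: 0x167 (blk 22, set 6) → MISS  vc=[15, 63]
11: 0x272 (blk 39, set 7) → L1-HIT  vc=[15, 63]
12: 0x1a4 (blk 26, set 2) → L1-HIT  vc=[15, 63]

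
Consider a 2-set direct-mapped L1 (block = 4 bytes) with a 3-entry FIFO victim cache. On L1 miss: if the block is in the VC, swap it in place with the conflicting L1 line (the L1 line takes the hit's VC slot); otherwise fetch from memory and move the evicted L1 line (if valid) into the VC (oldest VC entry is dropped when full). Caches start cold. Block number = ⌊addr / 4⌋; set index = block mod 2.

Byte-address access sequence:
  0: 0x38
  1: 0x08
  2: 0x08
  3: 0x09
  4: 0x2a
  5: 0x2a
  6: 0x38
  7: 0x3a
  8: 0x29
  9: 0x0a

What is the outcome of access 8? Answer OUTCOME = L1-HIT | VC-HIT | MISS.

  [0] addr=0x38 blk=14 s=0: MISS | VC []
  [1] addr=0x8 blk=2 s=0: MISS | VC [14]
  [2] addr=0x8 blk=2 s=0: L1-HIT | VC [14]
  [3] addr=0x9 blk=2 s=0: L1-HIT | VC [14]
  [4] addr=0x2a blk=10 s=0: MISS | VC [14, 2]
  [5] addr=0x2a blk=10 s=0: L1-HIT | VC [14, 2]
  [6] addr=0x38 blk=14 s=0: VC-HIT | VC [10, 2]
  [7] addr=0x3a blk=14 s=0: L1-HIT | VC [10, 2]
  [8] addr=0x29 blk=10 s=0: VC-HIT | VC [14, 2]
  [9] addr=0xa blk=2 s=0: VC-HIT | VC [14, 10]

OUTCOME = VC-HIT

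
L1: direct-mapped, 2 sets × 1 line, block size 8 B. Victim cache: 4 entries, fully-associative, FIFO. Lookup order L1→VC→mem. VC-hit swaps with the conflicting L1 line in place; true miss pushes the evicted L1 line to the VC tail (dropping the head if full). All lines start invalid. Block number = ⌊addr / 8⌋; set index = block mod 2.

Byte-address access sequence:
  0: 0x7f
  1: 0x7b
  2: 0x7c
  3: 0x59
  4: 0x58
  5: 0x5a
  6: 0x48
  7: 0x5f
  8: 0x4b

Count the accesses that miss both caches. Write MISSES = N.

MISSES = 3

#0 0x7f→b15/s1 MISS; vc=[]
#1 0x7b→b15/s1 L1-HIT; vc=[]
#2 0x7c→b15/s1 L1-HIT; vc=[]
#3 0x59→b11/s1 MISS; vc=[15]
#4 0x58→b11/s1 L1-HIT; vc=[15]
#5 0x5a→b11/s1 L1-HIT; vc=[15]
#6 0x48→b9/s1 MISS; vc=[15,11]
#7 0x5f→b11/s1 VC-HIT; vc=[15,9]
#8 0x4b→b9/s1 VC-HIT; vc=[15,11]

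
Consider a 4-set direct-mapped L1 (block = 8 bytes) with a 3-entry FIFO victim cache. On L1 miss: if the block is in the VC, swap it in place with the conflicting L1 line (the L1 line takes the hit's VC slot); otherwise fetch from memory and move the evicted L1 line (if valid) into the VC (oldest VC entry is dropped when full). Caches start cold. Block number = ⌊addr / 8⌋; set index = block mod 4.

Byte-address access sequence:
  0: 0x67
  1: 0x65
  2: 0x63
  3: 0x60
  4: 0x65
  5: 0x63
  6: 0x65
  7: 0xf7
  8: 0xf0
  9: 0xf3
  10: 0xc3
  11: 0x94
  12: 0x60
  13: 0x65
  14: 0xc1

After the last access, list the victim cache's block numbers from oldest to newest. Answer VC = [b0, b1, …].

  [0] addr=0x67 blk=12 s=0: MISS | VC []
  [1] addr=0x65 blk=12 s=0: L1-HIT | VC []
  [2] addr=0x63 blk=12 s=0: L1-HIT | VC []
  [3] addr=0x60 blk=12 s=0: L1-HIT | VC []
  [4] addr=0x65 blk=12 s=0: L1-HIT | VC []
  [5] addr=0x63 blk=12 s=0: L1-HIT | VC []
  [6] addr=0x65 blk=12 s=0: L1-HIT | VC []
  [7] addr=0xf7 blk=30 s=2: MISS | VC []
  [8] addr=0xf0 blk=30 s=2: L1-HIT | VC []
  [9] addr=0xf3 blk=30 s=2: L1-HIT | VC []
  [10] addr=0xc3 blk=24 s=0: MISS | VC [12]
  [11] addr=0x94 blk=18 s=2: MISS | VC [12, 30]
  [12] addr=0x60 blk=12 s=0: VC-HIT | VC [24, 30]
  [13] addr=0x65 blk=12 s=0: L1-HIT | VC [24, 30]
  [14] addr=0xc1 blk=24 s=0: VC-HIT | VC [12, 30]

VC = [12, 30]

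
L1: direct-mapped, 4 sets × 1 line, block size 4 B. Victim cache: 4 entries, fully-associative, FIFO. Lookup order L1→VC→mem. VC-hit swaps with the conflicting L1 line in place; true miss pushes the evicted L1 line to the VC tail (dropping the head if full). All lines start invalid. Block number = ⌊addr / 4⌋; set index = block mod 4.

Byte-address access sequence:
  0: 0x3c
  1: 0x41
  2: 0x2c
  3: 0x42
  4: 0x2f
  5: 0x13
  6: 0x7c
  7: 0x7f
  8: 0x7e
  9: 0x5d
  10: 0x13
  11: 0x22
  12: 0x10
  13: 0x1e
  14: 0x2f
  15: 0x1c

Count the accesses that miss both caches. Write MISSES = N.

MISSES = 8

  [0] addr=0x3c blk=15 s=3: MISS | VC []
  [1] addr=0x41 blk=16 s=0: MISS | VC []
  [2] addr=0x2c blk=11 s=3: MISS | VC [15]
  [3] addr=0x42 blk=16 s=0: L1-HIT | VC [15]
  [4] addr=0x2f blk=11 s=3: L1-HIT | VC [15]
  [5] addr=0x13 blk=4 s=0: MISS | VC [15, 16]
  [6] addr=0x7c blk=31 s=3: MISS | VC [15, 16, 11]
  [7] addr=0x7f blk=31 s=3: L1-HIT | VC [15, 16, 11]
  [8] addr=0x7e blk=31 s=3: L1-HIT | VC [15, 16, 11]
  [9] addr=0x5d blk=23 s=3: MISS | VC [15, 16, 11, 31]
  [10] addr=0x13 blk=4 s=0: L1-HIT | VC [15, 16, 11, 31]
  [11] addr=0x22 blk=8 s=0: MISS | VC [16, 11, 31, 4]
  [12] addr=0x10 blk=4 s=0: VC-HIT | VC [16, 11, 31, 8]
  [13] addr=0x1e blk=7 s=3: MISS | VC [11, 31, 8, 23]
  [14] addr=0x2f blk=11 s=3: VC-HIT | VC [7, 31, 8, 23]
  [15] addr=0x1c blk=7 s=3: VC-HIT | VC [11, 31, 8, 23]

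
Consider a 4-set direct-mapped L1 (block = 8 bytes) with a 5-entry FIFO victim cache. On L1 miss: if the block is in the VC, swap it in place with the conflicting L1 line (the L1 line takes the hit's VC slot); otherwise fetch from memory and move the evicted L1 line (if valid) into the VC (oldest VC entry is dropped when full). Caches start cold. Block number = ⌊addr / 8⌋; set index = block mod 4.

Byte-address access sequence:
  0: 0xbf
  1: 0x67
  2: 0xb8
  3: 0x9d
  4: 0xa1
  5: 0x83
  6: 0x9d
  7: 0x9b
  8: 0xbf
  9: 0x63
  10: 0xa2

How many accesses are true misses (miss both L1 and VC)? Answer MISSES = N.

  [0] addr=0xbf blk=23 s=3: MISS | VC []
  [1] addr=0x67 blk=12 s=0: MISS | VC []
  [2] addr=0xb8 blk=23 s=3: L1-HIT | VC []
  [3] addr=0x9d blk=19 s=3: MISS | VC [23]
  [4] addr=0xa1 blk=20 s=0: MISS | VC [23, 12]
  [5] addr=0x83 blk=16 s=0: MISS | VC [23, 12, 20]
  [6] addr=0x9d blk=19 s=3: L1-HIT | VC [23, 12, 20]
  [7] addr=0x9b blk=19 s=3: L1-HIT | VC [23, 12, 20]
  [8] addr=0xbf blk=23 s=3: VC-HIT | VC [19, 12, 20]
  [9] addr=0x63 blk=12 s=0: VC-HIT | VC [19, 16, 20]
  [10] addr=0xa2 blk=20 s=0: VC-HIT | VC [19, 16, 12]

MISSES = 5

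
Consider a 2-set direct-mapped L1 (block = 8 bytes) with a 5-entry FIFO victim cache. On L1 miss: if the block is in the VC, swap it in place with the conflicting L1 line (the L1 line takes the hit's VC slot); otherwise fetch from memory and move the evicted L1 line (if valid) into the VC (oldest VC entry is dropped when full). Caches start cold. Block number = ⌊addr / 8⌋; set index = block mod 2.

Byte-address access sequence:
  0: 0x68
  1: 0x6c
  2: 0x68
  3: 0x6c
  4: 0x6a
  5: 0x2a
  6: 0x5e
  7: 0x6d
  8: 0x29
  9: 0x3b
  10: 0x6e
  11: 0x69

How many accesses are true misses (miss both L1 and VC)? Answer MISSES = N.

#0 0x68→b13/s1 MISS; vc=[]
#1 0x6c→b13/s1 L1-HIT; vc=[]
#2 0x68→b13/s1 L1-HIT; vc=[]
#3 0x6c→b13/s1 L1-HIT; vc=[]
#4 0x6a→b13/s1 L1-HIT; vc=[]
#5 0x2a→b5/s1 MISS; vc=[13]
#6 0x5e→b11/s1 MISS; vc=[13,5]
#7 0x6d→b13/s1 VC-HIT; vc=[11,5]
#8 0x29→b5/s1 VC-HIT; vc=[11,13]
#9 0x3b→b7/s1 MISS; vc=[11,13,5]
#10 0x6e→b13/s1 VC-HIT; vc=[11,7,5]
#11 0x69→b13/s1 L1-HIT; vc=[11,7,5]

MISSES = 4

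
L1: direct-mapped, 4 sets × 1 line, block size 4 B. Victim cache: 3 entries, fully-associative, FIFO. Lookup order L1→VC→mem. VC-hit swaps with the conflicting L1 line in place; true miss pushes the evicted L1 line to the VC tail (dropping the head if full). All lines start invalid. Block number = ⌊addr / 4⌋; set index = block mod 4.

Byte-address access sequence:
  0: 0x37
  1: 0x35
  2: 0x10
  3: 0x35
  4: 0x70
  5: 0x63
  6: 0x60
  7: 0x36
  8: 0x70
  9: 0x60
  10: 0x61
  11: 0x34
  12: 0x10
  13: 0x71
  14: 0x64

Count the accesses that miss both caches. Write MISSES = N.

0: 0x37 (blk 13, set 1) → MISS  vc=[]
1: 0x35 (blk 13, set 1) → L1-HIT  vc=[]
2: 0x10 (blk 4, set 0) → MISS  vc=[]
3: 0x35 (blk 13, set 1) → L1-HIT  vc=[]
4: 0x70 (blk 28, set 0) → MISS  vc=[4]
5: 0x63 (blk 24, set 0) → MISS  vc=[4, 28]
6: 0x60 (blk 24, set 0) → L1-HIT  vc=[4, 28]
7: 0x36 (blk 13, set 1) → L1-HIT  vc=[4, 28]
8: 0x70 (blk 28, set 0) → VC-HIT  vc=[4, 24]
9: 0x60 (blk 24, set 0) → VC-HIT  vc=[4, 28]
10: 0x61 (blk 24, set 0) → L1-HIT  vc=[4, 28]
11: 0x34 (blk 13, set 1) → L1-HIT  vc=[4, 28]
12: 0x10 (blk 4, set 0) → VC-HIT  vc=[24, 28]
13: 0x71 (blk 28, set 0) → VC-HIT  vc=[24, 4]
14: 0x64 (blk 25, set 1) → MISS  vc=[24, 4, 13]

MISSES = 5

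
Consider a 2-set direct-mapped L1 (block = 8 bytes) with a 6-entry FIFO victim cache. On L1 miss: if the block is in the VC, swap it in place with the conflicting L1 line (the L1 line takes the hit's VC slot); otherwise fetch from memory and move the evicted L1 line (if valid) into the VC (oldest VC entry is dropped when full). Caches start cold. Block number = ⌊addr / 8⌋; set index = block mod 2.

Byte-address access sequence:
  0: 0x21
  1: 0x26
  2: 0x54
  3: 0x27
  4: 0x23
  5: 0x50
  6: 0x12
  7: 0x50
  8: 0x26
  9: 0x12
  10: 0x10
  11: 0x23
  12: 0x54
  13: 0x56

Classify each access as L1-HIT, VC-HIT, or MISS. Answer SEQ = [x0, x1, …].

  [0] addr=0x21 blk=4 s=0: MISS | VC []
  [1] addr=0x26 blk=4 s=0: L1-HIT | VC []
  [2] addr=0x54 blk=10 s=0: MISS | VC [4]
  [3] addr=0x27 blk=4 s=0: VC-HIT | VC [10]
  [4] addr=0x23 blk=4 s=0: L1-HIT | VC [10]
  [5] addr=0x50 blk=10 s=0: VC-HIT | VC [4]
  [6] addr=0x12 blk=2 s=0: MISS | VC [4, 10]
  [7] addr=0x50 blk=10 s=0: VC-HIT | VC [4, 2]
  [8] addr=0x26 blk=4 s=0: VC-HIT | VC [10, 2]
  [9] addr=0x12 blk=2 s=0: VC-HIT | VC [10, 4]
  [10] addr=0x10 blk=2 s=0: L1-HIT | VC [10, 4]
  [11] addr=0x23 blk=4 s=0: VC-HIT | VC [10, 2]
  [12] addr=0x54 blk=10 s=0: VC-HIT | VC [4, 2]
  [13] addr=0x56 blk=10 s=0: L1-HIT | VC [4, 2]

SEQ = [MISS, L1-HIT, MISS, VC-HIT, L1-HIT, VC-HIT, MISS, VC-HIT, VC-HIT, VC-HIT, L1-HIT, VC-HIT, VC-HIT, L1-HIT]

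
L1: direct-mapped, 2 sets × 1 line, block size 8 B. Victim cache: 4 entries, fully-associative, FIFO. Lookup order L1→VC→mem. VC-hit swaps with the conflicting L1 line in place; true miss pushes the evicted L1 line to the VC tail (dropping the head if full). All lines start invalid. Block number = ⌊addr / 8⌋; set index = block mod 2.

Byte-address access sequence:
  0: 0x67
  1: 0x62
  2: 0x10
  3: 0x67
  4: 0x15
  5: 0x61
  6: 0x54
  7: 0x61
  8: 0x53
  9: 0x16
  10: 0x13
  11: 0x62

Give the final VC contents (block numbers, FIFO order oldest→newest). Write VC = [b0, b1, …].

VC = [10, 2]

0: 0x67 (blk 12, set 0) → MISS  vc=[]
1: 0x62 (blk 12, set 0) → L1-HIT  vc=[]
2: 0x10 (blk 2, set 0) → MISS  vc=[12]
3: 0x67 (blk 12, set 0) → VC-HIT  vc=[2]
4: 0x15 (blk 2, set 0) → VC-HIT  vc=[12]
5: 0x61 (blk 12, set 0) → VC-HIT  vc=[2]
6: 0x54 (blk 10, set 0) → MISS  vc=[2, 12]
7: 0x61 (blk 12, set 0) → VC-HIT  vc=[2, 10]
8: 0x53 (blk 10, set 0) → VC-HIT  vc=[2, 12]
9: 0x16 (blk 2, set 0) → VC-HIT  vc=[10, 12]
10: 0x13 (blk 2, set 0) → L1-HIT  vc=[10, 12]
11: 0x62 (blk 12, set 0) → VC-HIT  vc=[10, 2]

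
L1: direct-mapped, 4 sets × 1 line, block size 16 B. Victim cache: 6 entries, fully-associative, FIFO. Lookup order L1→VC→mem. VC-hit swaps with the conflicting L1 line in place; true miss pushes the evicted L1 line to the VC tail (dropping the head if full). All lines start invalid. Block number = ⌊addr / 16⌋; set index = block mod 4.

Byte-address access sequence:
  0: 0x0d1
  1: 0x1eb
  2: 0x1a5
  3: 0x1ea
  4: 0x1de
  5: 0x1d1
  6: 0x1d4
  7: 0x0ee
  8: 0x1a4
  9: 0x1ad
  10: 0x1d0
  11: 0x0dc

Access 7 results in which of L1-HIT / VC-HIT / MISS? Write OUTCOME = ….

#0 0xd1→b13/s1 MISS; vc=[]
#1 0x1eb→b30/s2 MISS; vc=[]
#2 0x1a5→b26/s2 MISS; vc=[30]
#3 0x1ea→b30/s2 VC-HIT; vc=[26]
#4 0x1de→b29/s1 MISS; vc=[26,13]
#5 0x1d1→b29/s1 L1-HIT; vc=[26,13]
#6 0x1d4→b29/s1 L1-HIT; vc=[26,13]
#7 0xee→b14/s2 MISS; vc=[26,13,30]
#8 0x1a4→b26/s2 VC-HIT; vc=[14,13,30]
#9 0x1ad→b26/s2 L1-HIT; vc=[14,13,30]
#10 0x1d0→b29/s1 L1-HIT; vc=[14,13,30]
#11 0xdc→b13/s1 VC-HIT; vc=[14,29,30]

OUTCOME = MISS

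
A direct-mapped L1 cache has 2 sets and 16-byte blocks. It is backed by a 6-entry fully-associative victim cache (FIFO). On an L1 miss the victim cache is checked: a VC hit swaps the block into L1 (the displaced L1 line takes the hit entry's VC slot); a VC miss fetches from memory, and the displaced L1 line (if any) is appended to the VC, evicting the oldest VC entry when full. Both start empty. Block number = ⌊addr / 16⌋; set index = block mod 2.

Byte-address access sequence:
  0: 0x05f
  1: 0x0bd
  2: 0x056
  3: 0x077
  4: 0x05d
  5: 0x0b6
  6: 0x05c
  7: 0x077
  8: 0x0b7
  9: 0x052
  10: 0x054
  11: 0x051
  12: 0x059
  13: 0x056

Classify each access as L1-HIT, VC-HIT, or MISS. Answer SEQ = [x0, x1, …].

SEQ = [MISS, MISS, VC-HIT, MISS, VC-HIT, VC-HIT, VC-HIT, VC-HIT, VC-HIT, VC-HIT, L1-HIT, L1-HIT, L1-HIT, L1-HIT]

  [0] addr=0x5f blk=5 s=1: MISS | VC []
  [1] addr=0xbd blk=11 s=1: MISS | VC [5]
  [2] addr=0x56 blk=5 s=1: VC-HIT | VC [11]
  [3] addr=0x77 blk=7 s=1: MISS | VC [11, 5]
  [4] addr=0x5d blk=5 s=1: VC-HIT | VC [11, 7]
  [5] addr=0xb6 blk=11 s=1: VC-HIT | VC [5, 7]
  [6] addr=0x5c blk=5 s=1: VC-HIT | VC [11, 7]
  [7] addr=0x77 blk=7 s=1: VC-HIT | VC [11, 5]
  [8] addr=0xb7 blk=11 s=1: VC-HIT | VC [7, 5]
  [9] addr=0x52 blk=5 s=1: VC-HIT | VC [7, 11]
  [10] addr=0x54 blk=5 s=1: L1-HIT | VC [7, 11]
  [11] addr=0x51 blk=5 s=1: L1-HIT | VC [7, 11]
  [12] addr=0x59 blk=5 s=1: L1-HIT | VC [7, 11]
  [13] addr=0x56 blk=5 s=1: L1-HIT | VC [7, 11]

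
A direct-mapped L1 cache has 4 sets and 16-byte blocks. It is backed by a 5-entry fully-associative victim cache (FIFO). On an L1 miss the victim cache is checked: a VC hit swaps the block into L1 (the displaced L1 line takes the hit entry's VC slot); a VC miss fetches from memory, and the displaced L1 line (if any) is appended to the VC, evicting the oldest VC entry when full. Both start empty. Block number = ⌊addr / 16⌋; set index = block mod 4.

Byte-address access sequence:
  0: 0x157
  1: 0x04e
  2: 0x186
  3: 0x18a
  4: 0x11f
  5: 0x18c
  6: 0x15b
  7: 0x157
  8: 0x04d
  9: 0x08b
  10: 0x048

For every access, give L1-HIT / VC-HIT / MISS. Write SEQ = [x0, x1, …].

0: 0x157 (blk 21, set 1) → MISS  vc=[]
1: 0x4e (blk 4, set 0) → MISS  vc=[]
2: 0x186 (blk 24, set 0) → MISS  vc=[4]
3: 0x18a (blk 24, set 0) → L1-HIT  vc=[4]
4: 0x11f (blk 17, set 1) → MISS  vc=[4, 21]
5: 0x18c (blk 24, set 0) → L1-HIT  vc=[4, 21]
6: 0x15b (blk 21, set 1) → VC-HIT  vc=[4, 17]
7: 0x157 (blk 21, set 1) → L1-HIT  vc=[4, 17]
8: 0x4d (blk 4, set 0) → VC-HIT  vc=[24, 17]
9: 0x8b (blk 8, set 0) → MISS  vc=[24, 17, 4]
10: 0x48 (blk 4, set 0) → VC-HIT  vc=[24, 17, 8]

SEQ = [MISS, MISS, MISS, L1-HIT, MISS, L1-HIT, VC-HIT, L1-HIT, VC-HIT, MISS, VC-HIT]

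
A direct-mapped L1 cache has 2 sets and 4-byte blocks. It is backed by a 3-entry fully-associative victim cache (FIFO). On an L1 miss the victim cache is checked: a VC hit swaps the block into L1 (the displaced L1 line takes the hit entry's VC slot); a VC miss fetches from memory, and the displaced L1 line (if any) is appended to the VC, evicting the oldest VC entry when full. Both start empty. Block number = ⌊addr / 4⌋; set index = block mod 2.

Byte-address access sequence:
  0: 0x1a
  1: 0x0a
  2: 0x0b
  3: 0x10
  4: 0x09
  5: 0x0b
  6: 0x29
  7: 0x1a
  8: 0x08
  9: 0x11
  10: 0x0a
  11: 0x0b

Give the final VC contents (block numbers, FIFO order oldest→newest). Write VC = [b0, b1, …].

VC = [10, 4, 6]

0: 0x1a (blk 6, set 0) → MISS  vc=[]
1: 0xa (blk 2, set 0) → MISS  vc=[6]
2: 0xb (blk 2, set 0) → L1-HIT  vc=[6]
3: 0x10 (blk 4, set 0) → MISS  vc=[6, 2]
4: 0x9 (blk 2, set 0) → VC-HIT  vc=[6, 4]
5: 0xb (blk 2, set 0) → L1-HIT  vc=[6, 4]
6: 0x29 (blk 10, set 0) → MISS  vc=[6, 4, 2]
7: 0x1a (blk 6, set 0) → VC-HIT  vc=[10, 4, 2]
8: 0x8 (blk 2, set 0) → VC-HIT  vc=[10, 4, 6]
9: 0x11 (blk 4, set 0) → VC-HIT  vc=[10, 2, 6]
10: 0xa (blk 2, set 0) → VC-HIT  vc=[10, 4, 6]
11: 0xb (blk 2, set 0) → L1-HIT  vc=[10, 4, 6]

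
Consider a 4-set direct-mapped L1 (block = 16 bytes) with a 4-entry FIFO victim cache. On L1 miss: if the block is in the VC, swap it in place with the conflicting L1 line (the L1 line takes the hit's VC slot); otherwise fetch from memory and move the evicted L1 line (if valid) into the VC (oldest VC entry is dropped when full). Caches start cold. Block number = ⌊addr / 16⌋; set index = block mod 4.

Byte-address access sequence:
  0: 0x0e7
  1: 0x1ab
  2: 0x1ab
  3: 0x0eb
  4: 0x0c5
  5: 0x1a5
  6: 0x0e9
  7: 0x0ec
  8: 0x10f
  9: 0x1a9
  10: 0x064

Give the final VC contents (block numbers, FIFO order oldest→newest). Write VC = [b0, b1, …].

VC = [14, 12, 26]

  [0] addr=0xe7 blk=14 s=2: MISS | VC []
  [1] addr=0x1ab blk=26 s=2: MISS | VC [14]
  [2] addr=0x1ab blk=26 s=2: L1-HIT | VC [14]
  [3] addr=0xeb blk=14 s=2: VC-HIT | VC [26]
  [4] addr=0xc5 blk=12 s=0: MISS | VC [26]
  [5] addr=0x1a5 blk=26 s=2: VC-HIT | VC [14]
  [6] addr=0xe9 blk=14 s=2: VC-HIT | VC [26]
  [7] addr=0xec blk=14 s=2: L1-HIT | VC [26]
  [8] addr=0x10f blk=16 s=0: MISS | VC [26, 12]
  [9] addr=0x1a9 blk=26 s=2: VC-HIT | VC [14, 12]
  [10] addr=0x64 blk=6 s=2: MISS | VC [14, 12, 26]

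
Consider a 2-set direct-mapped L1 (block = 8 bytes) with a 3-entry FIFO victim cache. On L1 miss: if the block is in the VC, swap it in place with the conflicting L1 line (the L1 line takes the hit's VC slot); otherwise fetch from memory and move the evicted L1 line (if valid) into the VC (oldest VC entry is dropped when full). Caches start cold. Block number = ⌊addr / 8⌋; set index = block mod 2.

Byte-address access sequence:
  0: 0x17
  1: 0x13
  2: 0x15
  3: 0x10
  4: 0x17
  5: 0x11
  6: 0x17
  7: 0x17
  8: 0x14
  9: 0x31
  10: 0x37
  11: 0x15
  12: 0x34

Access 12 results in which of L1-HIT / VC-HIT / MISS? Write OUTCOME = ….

OUTCOME = VC-HIT

#0 0x17→b2/s0 MISS; vc=[]
#1 0x13→b2/s0 L1-HIT; vc=[]
#2 0x15→b2/s0 L1-HIT; vc=[]
#3 0x10→b2/s0 L1-HIT; vc=[]
#4 0x17→b2/s0 L1-HIT; vc=[]
#5 0x11→b2/s0 L1-HIT; vc=[]
#6 0x17→b2/s0 L1-HIT; vc=[]
#7 0x17→b2/s0 L1-HIT; vc=[]
#8 0x14→b2/s0 L1-HIT; vc=[]
#9 0x31→b6/s0 MISS; vc=[2]
#10 0x37→b6/s0 L1-HIT; vc=[2]
#11 0x15→b2/s0 VC-HIT; vc=[6]
#12 0x34→b6/s0 VC-HIT; vc=[2]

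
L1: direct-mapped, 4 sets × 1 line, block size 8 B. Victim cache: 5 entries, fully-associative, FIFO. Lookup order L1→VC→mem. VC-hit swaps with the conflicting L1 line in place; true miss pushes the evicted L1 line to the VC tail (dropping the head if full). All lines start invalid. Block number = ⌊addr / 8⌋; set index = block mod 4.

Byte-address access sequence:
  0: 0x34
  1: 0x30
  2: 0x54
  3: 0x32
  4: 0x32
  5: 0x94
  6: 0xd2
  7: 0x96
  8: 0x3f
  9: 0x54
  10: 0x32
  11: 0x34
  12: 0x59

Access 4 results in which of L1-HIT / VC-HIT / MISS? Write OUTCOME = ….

OUTCOME = L1-HIT

#0 0x34→b6/s2 MISS; vc=[]
#1 0x30→b6/s2 L1-HIT; vc=[]
#2 0x54→b10/s2 MISS; vc=[6]
#3 0x32→b6/s2 VC-HIT; vc=[10]
#4 0x32→b6/s2 L1-HIT; vc=[10]
#5 0x94→b18/s2 MISS; vc=[10,6]
#6 0xd2→b26/s2 MISS; vc=[10,6,18]
#7 0x96→b18/s2 VC-HIT; vc=[10,6,26]
#8 0x3f→b7/s3 MISS; vc=[10,6,26]
#9 0x54→b10/s2 VC-HIT; vc=[18,6,26]
#10 0x32→b6/s2 VC-HIT; vc=[18,10,26]
#11 0x34→b6/s2 L1-HIT; vc=[18,10,26]
#12 0x59→b11/s3 MISS; vc=[18,10,26,7]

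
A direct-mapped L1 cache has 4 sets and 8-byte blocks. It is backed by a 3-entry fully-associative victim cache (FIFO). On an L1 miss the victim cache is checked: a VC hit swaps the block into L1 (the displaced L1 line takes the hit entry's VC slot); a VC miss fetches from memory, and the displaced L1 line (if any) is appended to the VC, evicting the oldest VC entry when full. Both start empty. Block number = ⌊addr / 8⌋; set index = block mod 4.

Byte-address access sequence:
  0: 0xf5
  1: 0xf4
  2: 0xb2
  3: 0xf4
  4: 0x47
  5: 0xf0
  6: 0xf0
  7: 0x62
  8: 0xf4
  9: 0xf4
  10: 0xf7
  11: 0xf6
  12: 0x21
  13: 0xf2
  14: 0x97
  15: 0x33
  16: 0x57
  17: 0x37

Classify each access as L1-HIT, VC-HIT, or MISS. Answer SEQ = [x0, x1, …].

0: 0xf5 (blk 30, set 2) → MISS  vc=[]
1: 0xf4 (blk 30, set 2) → L1-HIT  vc=[]
2: 0xb2 (blk 22, set 2) → MISS  vc=[30]
3: 0xf4 (blk 30, set 2) → VC-HIT  vc=[22]
4: 0x47 (blk 8, set 0) → MISS  vc=[22]
5: 0xf0 (blk 30, set 2) → L1-HIT  vc=[22]
6: 0xf0 (blk 30, set 2) → L1-HIT  vc=[22]
7: 0x62 (blk 12, set 0) → MISS  vc=[22, 8]
8: 0xf4 (blk 30, set 2) → L1-HIT  vc=[22, 8]
9: 0xf4 (blk 30, set 2) → L1-HIT  vc=[22, 8]
10: 0xf7 (blk 30, set 2) → L1-HIT  vc=[22, 8]
11: 0xf6 (blk 30, set 2) → L1-HIT  vc=[22, 8]
12: 0x21 (blk 4, set 0) → MISS  vc=[22, 8, 12]
13: 0xf2 (blk 30, set 2) → L1-HIT  vc=[22, 8, 12]
14: 0x97 (blk 18, set 2) → MISS  vc=[8, 12, 30]
15: 0x33 (blk 6, set 2) → MISS  vc=[12, 30, 18]
16: 0x57 (blk 10, set 2) → MISS  vc=[30, 18, 6]
17: 0x37 (blk 6, set 2) → VC-HIT  vc=[30, 18, 10]

SEQ = [MISS, L1-HIT, MISS, VC-HIT, MISS, L1-HIT, L1-HIT, MISS, L1-HIT, L1-HIT, L1-HIT, L1-HIT, MISS, L1-HIT, MISS, MISS, MISS, VC-HIT]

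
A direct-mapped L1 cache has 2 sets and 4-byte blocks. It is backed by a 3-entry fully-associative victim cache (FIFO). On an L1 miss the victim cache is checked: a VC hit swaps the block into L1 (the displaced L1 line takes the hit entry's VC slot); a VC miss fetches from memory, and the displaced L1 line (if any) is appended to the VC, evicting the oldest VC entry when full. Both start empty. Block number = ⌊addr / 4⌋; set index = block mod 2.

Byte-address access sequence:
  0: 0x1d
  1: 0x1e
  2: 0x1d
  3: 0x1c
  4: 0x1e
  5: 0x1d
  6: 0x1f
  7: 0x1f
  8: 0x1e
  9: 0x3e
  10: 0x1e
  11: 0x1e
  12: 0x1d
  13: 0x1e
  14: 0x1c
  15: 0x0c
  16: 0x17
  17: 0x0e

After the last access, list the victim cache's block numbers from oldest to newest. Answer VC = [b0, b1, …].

#0 0x1d→b7/s1 MISS; vc=[]
#1 0x1e→b7/s1 L1-HIT; vc=[]
#2 0x1d→b7/s1 L1-HIT; vc=[]
#3 0x1c→b7/s1 L1-HIT; vc=[]
#4 0x1e→b7/s1 L1-HIT; vc=[]
#5 0x1d→b7/s1 L1-HIT; vc=[]
#6 0x1f→b7/s1 L1-HIT; vc=[]
#7 0x1f→b7/s1 L1-HIT; vc=[]
#8 0x1e→b7/s1 L1-HIT; vc=[]
#9 0x3e→b15/s1 MISS; vc=[7]
#10 0x1e→b7/s1 VC-HIT; vc=[15]
#11 0x1e→b7/s1 L1-HIT; vc=[15]
#12 0x1d→b7/s1 L1-HIT; vc=[15]
#13 0x1e→b7/s1 L1-HIT; vc=[15]
#14 0x1c→b7/s1 L1-HIT; vc=[15]
#15 0xc→b3/s1 MISS; vc=[15,7]
#16 0x17→b5/s1 MISS; vc=[15,7,3]
#17 0xe→b3/s1 VC-HIT; vc=[15,7,5]

VC = [15, 7, 5]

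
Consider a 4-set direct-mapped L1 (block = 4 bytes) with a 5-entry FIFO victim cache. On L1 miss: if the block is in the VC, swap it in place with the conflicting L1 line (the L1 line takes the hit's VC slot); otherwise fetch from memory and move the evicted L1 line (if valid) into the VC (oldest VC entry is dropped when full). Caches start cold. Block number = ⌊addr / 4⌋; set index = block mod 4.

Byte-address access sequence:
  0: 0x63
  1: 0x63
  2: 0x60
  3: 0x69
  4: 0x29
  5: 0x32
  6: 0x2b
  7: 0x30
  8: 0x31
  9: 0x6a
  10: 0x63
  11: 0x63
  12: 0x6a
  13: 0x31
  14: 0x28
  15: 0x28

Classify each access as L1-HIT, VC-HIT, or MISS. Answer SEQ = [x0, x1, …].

0: 0x63 (blk 24, set 0) → MISS  vc=[]
1: 0x63 (blk 24, set 0) → L1-HIT  vc=[]
2: 0x60 (blk 24, set 0) → L1-HIT  vc=[]
3: 0x69 (blk 26, set 2) → MISS  vc=[]
4: 0x29 (blk 10, set 2) → MISS  vc=[26]
5: 0x32 (blk 12, set 0) → MISS  vc=[26, 24]
6: 0x2b (blk 10, set 2) → L1-HIT  vc=[26, 24]
7: 0x30 (blk 12, set 0) → L1-HIT  vc=[26, 24]
8: 0x31 (blk 12, set 0) → L1-HIT  vc=[26, 24]
9: 0x6a (blk 26, set 2) → VC-HIT  vc=[10, 24]
10: 0x63 (blk 24, set 0) → VC-HIT  vc=[10, 12]
11: 0x63 (blk 24, set 0) → L1-HIT  vc=[10, 12]
12: 0x6a (blk 26, set 2) → L1-HIT  vc=[10, 12]
13: 0x31 (blk 12, set 0) → VC-HIT  vc=[10, 24]
14: 0x28 (blk 10, set 2) → VC-HIT  vc=[26, 24]
15: 0x28 (blk 10, set 2) → L1-HIT  vc=[26, 24]

SEQ = [MISS, L1-HIT, L1-HIT, MISS, MISS, MISS, L1-HIT, L1-HIT, L1-HIT, VC-HIT, VC-HIT, L1-HIT, L1-HIT, VC-HIT, VC-HIT, L1-HIT]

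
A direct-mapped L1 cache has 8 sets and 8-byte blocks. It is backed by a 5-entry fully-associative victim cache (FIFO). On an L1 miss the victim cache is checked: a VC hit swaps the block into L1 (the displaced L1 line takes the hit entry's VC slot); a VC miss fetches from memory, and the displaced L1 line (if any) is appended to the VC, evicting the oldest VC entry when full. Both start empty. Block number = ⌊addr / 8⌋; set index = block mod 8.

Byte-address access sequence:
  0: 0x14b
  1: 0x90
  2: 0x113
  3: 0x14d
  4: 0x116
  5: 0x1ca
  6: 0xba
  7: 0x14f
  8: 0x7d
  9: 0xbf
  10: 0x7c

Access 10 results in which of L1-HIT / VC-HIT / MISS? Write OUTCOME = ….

OUTCOME = VC-HIT

  [0] addr=0x14b blk=41 s=1: MISS | VC []
  [1] addr=0x90 blk=18 s=2: MISS | VC []
  [2] addr=0x113 blk=34 s=2: MISS | VC [18]
  [3] addr=0x14d blk=41 s=1: L1-HIT | VC [18]
  [4] addr=0x116 blk=34 s=2: L1-HIT | VC [18]
  [5] addr=0x1ca blk=57 s=1: MISS | VC [18, 41]
  [6] addr=0xba blk=23 s=7: MISS | VC [18, 41]
  [7] addr=0x14f blk=41 s=1: VC-HIT | VC [18, 57]
  [8] addr=0x7d blk=15 s=7: MISS | VC [18, 57, 23]
  [9] addr=0xbf blk=23 s=7: VC-HIT | VC [18, 57, 15]
  [10] addr=0x7c blk=15 s=7: VC-HIT | VC [18, 57, 23]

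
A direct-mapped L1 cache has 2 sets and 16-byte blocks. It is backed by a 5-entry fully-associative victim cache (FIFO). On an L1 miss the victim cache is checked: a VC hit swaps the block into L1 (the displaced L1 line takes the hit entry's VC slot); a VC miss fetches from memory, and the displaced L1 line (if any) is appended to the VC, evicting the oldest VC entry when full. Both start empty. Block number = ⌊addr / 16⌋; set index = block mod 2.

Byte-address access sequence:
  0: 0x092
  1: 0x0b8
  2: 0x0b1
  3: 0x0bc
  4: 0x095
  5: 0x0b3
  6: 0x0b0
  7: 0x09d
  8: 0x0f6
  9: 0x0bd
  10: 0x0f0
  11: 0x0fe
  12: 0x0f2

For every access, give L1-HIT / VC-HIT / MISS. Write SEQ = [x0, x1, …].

#0 0x92→b9/s1 MISS; vc=[]
#1 0xb8→b11/s1 MISS; vc=[9]
#2 0xb1→b11/s1 L1-HIT; vc=[9]
#3 0xbc→b11/s1 L1-HIT; vc=[9]
#4 0x95→b9/s1 VC-HIT; vc=[11]
#5 0xb3→b11/s1 VC-HIT; vc=[9]
#6 0xb0→b11/s1 L1-HIT; vc=[9]
#7 0x9d→b9/s1 VC-HIT; vc=[11]
#8 0xf6→b15/s1 MISS; vc=[11,9]
#9 0xbd→b11/s1 VC-HIT; vc=[15,9]
#10 0xf0→b15/s1 VC-HIT; vc=[11,9]
#11 0xfe→b15/s1 L1-HIT; vc=[11,9]
#12 0xf2→b15/s1 L1-HIT; vc=[11,9]

SEQ = [MISS, MISS, L1-HIT, L1-HIT, VC-HIT, VC-HIT, L1-HIT, VC-HIT, MISS, VC-HIT, VC-HIT, L1-HIT, L1-HIT]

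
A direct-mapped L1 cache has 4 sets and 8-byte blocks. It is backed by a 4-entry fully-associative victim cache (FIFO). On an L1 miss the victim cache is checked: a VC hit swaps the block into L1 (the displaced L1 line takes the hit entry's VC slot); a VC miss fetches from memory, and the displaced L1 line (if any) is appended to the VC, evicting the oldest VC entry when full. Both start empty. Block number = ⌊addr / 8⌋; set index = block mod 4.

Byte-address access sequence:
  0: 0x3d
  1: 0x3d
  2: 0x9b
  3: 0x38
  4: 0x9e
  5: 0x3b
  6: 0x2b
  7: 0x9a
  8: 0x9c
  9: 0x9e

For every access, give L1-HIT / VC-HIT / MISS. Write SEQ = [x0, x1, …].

#0 0x3d→b7/s3 MISS; vc=[]
#1 0x3d→b7/s3 L1-HIT; vc=[]
#2 0x9b→b19/s3 MISS; vc=[7]
#3 0x38→b7/s3 VC-HIT; vc=[19]
#4 0x9e→b19/s3 VC-HIT; vc=[7]
#5 0x3b→b7/s3 VC-HIT; vc=[19]
#6 0x2b→b5/s1 MISS; vc=[19]
#7 0x9a→b19/s3 VC-HIT; vc=[7]
#8 0x9c→b19/s3 L1-HIT; vc=[7]
#9 0x9e→b19/s3 L1-HIT; vc=[7]

SEQ = [MISS, L1-HIT, MISS, VC-HIT, VC-HIT, VC-HIT, MISS, VC-HIT, L1-HIT, L1-HIT]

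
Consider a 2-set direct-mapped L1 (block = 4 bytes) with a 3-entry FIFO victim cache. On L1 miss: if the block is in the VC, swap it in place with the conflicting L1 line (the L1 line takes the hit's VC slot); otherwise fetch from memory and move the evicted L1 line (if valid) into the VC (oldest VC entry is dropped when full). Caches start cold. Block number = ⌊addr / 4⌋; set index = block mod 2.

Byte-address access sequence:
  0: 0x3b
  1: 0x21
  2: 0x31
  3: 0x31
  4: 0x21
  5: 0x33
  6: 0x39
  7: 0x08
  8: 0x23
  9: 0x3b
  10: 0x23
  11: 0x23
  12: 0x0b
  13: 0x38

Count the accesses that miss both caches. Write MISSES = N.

MISSES = 4

  [0] addr=0x3b blk=14 s=0: MISS | VC []
  [1] addr=0x21 blk=8 s=0: MISS | VC [14]
  [2] addr=0x31 blk=12 s=0: MISS | VC [14, 8]
  [3] addr=0x31 blk=12 s=0: L1-HIT | VC [14, 8]
  [4] addr=0x21 blk=8 s=0: VC-HIT | VC [14, 12]
  [5] addr=0x33 blk=12 s=0: VC-HIT | VC [14, 8]
  [6] addr=0x39 blk=14 s=0: VC-HIT | VC [12, 8]
  [7] addr=0x8 blk=2 s=0: MISS | VC [12, 8, 14]
  [8] addr=0x23 blk=8 s=0: VC-HIT | VC [12, 2, 14]
  [9] addr=0x3b blk=14 s=0: VC-HIT | VC [12, 2, 8]
  [10] addr=0x23 blk=8 s=0: VC-HIT | VC [12, 2, 14]
  [11] addr=0x23 blk=8 s=0: L1-HIT | VC [12, 2, 14]
  [12] addr=0xb blk=2 s=0: VC-HIT | VC [12, 8, 14]
  [13] addr=0x38 blk=14 s=0: VC-HIT | VC [12, 8, 2]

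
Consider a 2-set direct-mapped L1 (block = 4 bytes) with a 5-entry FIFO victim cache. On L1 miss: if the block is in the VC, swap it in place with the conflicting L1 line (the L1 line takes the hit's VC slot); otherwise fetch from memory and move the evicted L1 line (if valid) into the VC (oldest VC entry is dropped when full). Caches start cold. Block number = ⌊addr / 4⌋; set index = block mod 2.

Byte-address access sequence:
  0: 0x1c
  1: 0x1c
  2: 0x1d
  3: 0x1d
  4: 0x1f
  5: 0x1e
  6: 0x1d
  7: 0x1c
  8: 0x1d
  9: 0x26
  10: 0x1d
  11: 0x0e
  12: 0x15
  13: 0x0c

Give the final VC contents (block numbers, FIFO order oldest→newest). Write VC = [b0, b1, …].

VC = [9, 7, 5]

0: 0x1c (blk 7, set 1) → MISS  vc=[]
1: 0x1c (blk 7, set 1) → L1-HIT  vc=[]
2: 0x1d (blk 7, set 1) → L1-HIT  vc=[]
3: 0x1d (blk 7, set 1) → L1-HIT  vc=[]
4: 0x1f (blk 7, set 1) → L1-HIT  vc=[]
5: 0x1e (blk 7, set 1) → L1-HIT  vc=[]
6: 0x1d (blk 7, set 1) → L1-HIT  vc=[]
7: 0x1c (blk 7, set 1) → L1-HIT  vc=[]
8: 0x1d (blk 7, set 1) → L1-HIT  vc=[]
9: 0x26 (blk 9, set 1) → MISS  vc=[7]
10: 0x1d (blk 7, set 1) → VC-HIT  vc=[9]
11: 0xe (blk 3, set 1) → MISS  vc=[9, 7]
12: 0x15 (blk 5, set 1) → MISS  vc=[9, 7, 3]
13: 0xc (blk 3, set 1) → VC-HIT  vc=[9, 7, 5]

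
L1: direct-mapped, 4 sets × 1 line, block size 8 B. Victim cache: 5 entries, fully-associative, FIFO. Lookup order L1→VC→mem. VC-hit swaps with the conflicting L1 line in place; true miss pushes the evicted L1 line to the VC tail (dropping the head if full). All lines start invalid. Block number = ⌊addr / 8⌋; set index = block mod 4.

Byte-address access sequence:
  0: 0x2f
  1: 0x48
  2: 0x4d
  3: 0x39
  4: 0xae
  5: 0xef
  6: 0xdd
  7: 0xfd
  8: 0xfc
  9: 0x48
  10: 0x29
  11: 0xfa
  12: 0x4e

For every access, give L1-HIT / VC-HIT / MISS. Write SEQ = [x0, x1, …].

  [0] addr=0x2f blk=5 s=1: MISS | VC []
  [1] addr=0x48 blk=9 s=1: MISS | VC [5]
  [2] addr=0x4d blk=9 s=1: L1-HIT | VC [5]
  [3] addr=0x39 blk=7 s=3: MISS | VC [5]
  [4] addr=0xae blk=21 s=1: MISS | VC [5, 9]
  [5] addr=0xef blk=29 s=1: MISS | VC [5, 9, 21]
  [6] addr=0xdd blk=27 s=3: MISS | VC [5, 9, 21, 7]
  [7] addr=0xfd blk=31 s=3: MISS | VC [5, 9, 21, 7, 27]
  [8] addr=0xfc blk=31 s=3: L1-HIT | VC [5, 9, 21, 7, 27]
  [9] addr=0x48 blk=9 s=1: VC-HIT | VC [5, 29, 21, 7, 27]
  [10] addr=0x29 blk=5 s=1: VC-HIT | VC [9, 29, 21, 7, 27]
  [11] addr=0xfa blk=31 s=3: L1-HIT | VC [9, 29, 21, 7, 27]
  [12] addr=0x4e blk=9 s=1: VC-HIT | VC [5, 29, 21, 7, 27]

SEQ = [MISS, MISS, L1-HIT, MISS, MISS, MISS, MISS, MISS, L1-HIT, VC-HIT, VC-HIT, L1-HIT, VC-HIT]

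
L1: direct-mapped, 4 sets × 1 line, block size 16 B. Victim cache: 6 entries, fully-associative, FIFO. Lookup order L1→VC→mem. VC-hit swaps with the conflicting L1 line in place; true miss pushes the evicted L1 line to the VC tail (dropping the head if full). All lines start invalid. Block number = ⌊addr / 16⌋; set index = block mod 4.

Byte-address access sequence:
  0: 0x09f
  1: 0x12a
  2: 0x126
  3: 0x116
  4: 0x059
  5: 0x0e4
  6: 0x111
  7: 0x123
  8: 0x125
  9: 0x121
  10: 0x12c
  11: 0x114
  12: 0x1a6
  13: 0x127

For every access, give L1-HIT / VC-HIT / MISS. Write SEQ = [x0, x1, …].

0: 0x9f (blk 9, set 1) → MISS  vc=[]
1: 0x12a (blk 18, set 2) → MISS  vc=[]
2: 0x126 (blk 18, set 2) → L1-HIT  vc=[]
3: 0x116 (blk 17, set 1) → MISS  vc=[9]
4: 0x59 (blk 5, set 1) → MISS  vc=[9, 17]
5: 0xe4 (blk 14, set 2) → MISS  vc=[9, 17, 18]
6: 0x111 (blk 17, set 1) → VC-HIT  vc=[9, 5, 18]
7: 0x123 (blk 18, set 2) → VC-HIT  vc=[9, 5, 14]
8: 0x125 (blk 18, set 2) → L1-HIT  vc=[9, 5, 14]
9: 0x121 (blk 18, set 2) → L1-HIT  vc=[9, 5, 14]
10: 0x12c (blk 18, set 2) → L1-HIT  vc=[9, 5, 14]
11: 0x114 (blk 17, set 1) → L1-HIT  vc=[9, 5, 14]
12: 0x1a6 (blk 26, set 2) → MISS  vc=[9, 5, 14, 18]
13: 0x127 (blk 18, set 2) → VC-HIT  vc=[9, 5, 14, 26]

SEQ = [MISS, MISS, L1-HIT, MISS, MISS, MISS, VC-HIT, VC-HIT, L1-HIT, L1-HIT, L1-HIT, L1-HIT, MISS, VC-HIT]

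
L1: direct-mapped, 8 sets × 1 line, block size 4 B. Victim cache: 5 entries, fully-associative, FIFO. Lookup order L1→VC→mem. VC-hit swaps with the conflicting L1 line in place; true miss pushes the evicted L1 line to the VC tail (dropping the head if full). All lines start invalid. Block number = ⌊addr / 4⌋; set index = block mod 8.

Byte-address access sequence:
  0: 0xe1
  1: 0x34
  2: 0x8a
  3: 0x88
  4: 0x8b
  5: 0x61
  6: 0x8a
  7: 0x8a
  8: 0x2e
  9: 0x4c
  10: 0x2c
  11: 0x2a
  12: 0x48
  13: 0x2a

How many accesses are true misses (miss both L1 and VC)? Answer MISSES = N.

MISSES = 8

#0 0xe1→b56/s0 MISS; vc=[]
#1 0x34→b13/s5 MISS; vc=[]
#2 0x8a→b34/s2 MISS; vc=[]
#3 0x88→b34/s2 L1-HIT; vc=[]
#4 0x8b→b34/s2 L1-HIT; vc=[]
#5 0x61→b24/s0 MISS; vc=[56]
#6 0x8a→b34/s2 L1-HIT; vc=[56]
#7 0x8a→b34/s2 L1-HIT; vc=[56]
#8 0x2e→b11/s3 MISS; vc=[56]
#9 0x4c→b19/s3 MISS; vc=[56,11]
#10 0x2c→b11/s3 VC-HIT; vc=[56,19]
#11 0x2a→b10/s2 MISS; vc=[56,19,34]
#12 0x48→b18/s2 MISS; vc=[56,19,34,10]
#13 0x2a→b10/s2 VC-HIT; vc=[56,19,34,18]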